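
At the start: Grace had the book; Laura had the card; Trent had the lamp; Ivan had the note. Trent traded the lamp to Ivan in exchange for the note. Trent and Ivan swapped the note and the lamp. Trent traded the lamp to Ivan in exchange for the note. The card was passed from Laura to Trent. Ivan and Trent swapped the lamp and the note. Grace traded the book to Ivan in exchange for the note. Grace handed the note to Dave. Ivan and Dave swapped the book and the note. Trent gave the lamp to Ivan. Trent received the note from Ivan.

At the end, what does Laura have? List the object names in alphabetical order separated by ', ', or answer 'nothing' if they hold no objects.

Answer: nothing

Derivation:
Tracking all object holders:
Start: book:Grace, card:Laura, lamp:Trent, note:Ivan
Event 1 (swap lamp<->note: now lamp:Ivan, note:Trent). State: book:Grace, card:Laura, lamp:Ivan, note:Trent
Event 2 (swap note<->lamp: now note:Ivan, lamp:Trent). State: book:Grace, card:Laura, lamp:Trent, note:Ivan
Event 3 (swap lamp<->note: now lamp:Ivan, note:Trent). State: book:Grace, card:Laura, lamp:Ivan, note:Trent
Event 4 (give card: Laura -> Trent). State: book:Grace, card:Trent, lamp:Ivan, note:Trent
Event 5 (swap lamp<->note: now lamp:Trent, note:Ivan). State: book:Grace, card:Trent, lamp:Trent, note:Ivan
Event 6 (swap book<->note: now book:Ivan, note:Grace). State: book:Ivan, card:Trent, lamp:Trent, note:Grace
Event 7 (give note: Grace -> Dave). State: book:Ivan, card:Trent, lamp:Trent, note:Dave
Event 8 (swap book<->note: now book:Dave, note:Ivan). State: book:Dave, card:Trent, lamp:Trent, note:Ivan
Event 9 (give lamp: Trent -> Ivan). State: book:Dave, card:Trent, lamp:Ivan, note:Ivan
Event 10 (give note: Ivan -> Trent). State: book:Dave, card:Trent, lamp:Ivan, note:Trent

Final state: book:Dave, card:Trent, lamp:Ivan, note:Trent
Laura holds: (nothing).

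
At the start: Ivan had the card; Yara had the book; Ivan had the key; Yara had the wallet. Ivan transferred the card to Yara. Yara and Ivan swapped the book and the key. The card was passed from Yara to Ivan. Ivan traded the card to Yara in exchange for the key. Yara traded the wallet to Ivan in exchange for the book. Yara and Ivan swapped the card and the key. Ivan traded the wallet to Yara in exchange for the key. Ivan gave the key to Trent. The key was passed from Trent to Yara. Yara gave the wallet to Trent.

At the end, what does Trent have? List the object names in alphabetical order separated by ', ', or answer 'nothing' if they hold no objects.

Tracking all object holders:
Start: card:Ivan, book:Yara, key:Ivan, wallet:Yara
Event 1 (give card: Ivan -> Yara). State: card:Yara, book:Yara, key:Ivan, wallet:Yara
Event 2 (swap book<->key: now book:Ivan, key:Yara). State: card:Yara, book:Ivan, key:Yara, wallet:Yara
Event 3 (give card: Yara -> Ivan). State: card:Ivan, book:Ivan, key:Yara, wallet:Yara
Event 4 (swap card<->key: now card:Yara, key:Ivan). State: card:Yara, book:Ivan, key:Ivan, wallet:Yara
Event 5 (swap wallet<->book: now wallet:Ivan, book:Yara). State: card:Yara, book:Yara, key:Ivan, wallet:Ivan
Event 6 (swap card<->key: now card:Ivan, key:Yara). State: card:Ivan, book:Yara, key:Yara, wallet:Ivan
Event 7 (swap wallet<->key: now wallet:Yara, key:Ivan). State: card:Ivan, book:Yara, key:Ivan, wallet:Yara
Event 8 (give key: Ivan -> Trent). State: card:Ivan, book:Yara, key:Trent, wallet:Yara
Event 9 (give key: Trent -> Yara). State: card:Ivan, book:Yara, key:Yara, wallet:Yara
Event 10 (give wallet: Yara -> Trent). State: card:Ivan, book:Yara, key:Yara, wallet:Trent

Final state: card:Ivan, book:Yara, key:Yara, wallet:Trent
Trent holds: wallet.

Answer: wallet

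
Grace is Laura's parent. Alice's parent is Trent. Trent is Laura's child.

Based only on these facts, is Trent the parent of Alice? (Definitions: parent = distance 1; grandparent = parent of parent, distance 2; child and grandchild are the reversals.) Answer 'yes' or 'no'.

Reconstructing the parent chain from the given facts:
  Grace -> Laura -> Trent -> Alice
(each arrow means 'parent of the next')
Positions in the chain (0 = top):
  position of Grace: 0
  position of Laura: 1
  position of Trent: 2
  position of Alice: 3

Trent is at position 2, Alice is at position 3; signed distance (j - i) = 1.
'parent' requires j - i = 1. Actual distance is 1, so the relation HOLDS.

Answer: yes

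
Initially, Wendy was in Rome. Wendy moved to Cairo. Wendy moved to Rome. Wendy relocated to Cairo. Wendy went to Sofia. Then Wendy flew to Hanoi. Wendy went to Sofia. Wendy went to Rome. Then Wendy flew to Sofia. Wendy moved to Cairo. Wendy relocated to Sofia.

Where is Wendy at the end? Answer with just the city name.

Answer: Sofia

Derivation:
Tracking Wendy's location:
Start: Wendy is in Rome.
After move 1: Rome -> Cairo. Wendy is in Cairo.
After move 2: Cairo -> Rome. Wendy is in Rome.
After move 3: Rome -> Cairo. Wendy is in Cairo.
After move 4: Cairo -> Sofia. Wendy is in Sofia.
After move 5: Sofia -> Hanoi. Wendy is in Hanoi.
After move 6: Hanoi -> Sofia. Wendy is in Sofia.
After move 7: Sofia -> Rome. Wendy is in Rome.
After move 8: Rome -> Sofia. Wendy is in Sofia.
After move 9: Sofia -> Cairo. Wendy is in Cairo.
After move 10: Cairo -> Sofia. Wendy is in Sofia.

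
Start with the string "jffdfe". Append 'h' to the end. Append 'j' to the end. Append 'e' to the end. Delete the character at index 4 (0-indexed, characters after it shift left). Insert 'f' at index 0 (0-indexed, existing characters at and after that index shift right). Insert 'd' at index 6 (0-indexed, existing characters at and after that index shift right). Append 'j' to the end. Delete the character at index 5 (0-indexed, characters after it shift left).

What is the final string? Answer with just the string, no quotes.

Answer: fjffddhjej

Derivation:
Applying each edit step by step:
Start: "jffdfe"
Op 1 (append 'h'): "jffdfe" -> "jffdfeh"
Op 2 (append 'j'): "jffdfeh" -> "jffdfehj"
Op 3 (append 'e'): "jffdfehj" -> "jffdfehje"
Op 4 (delete idx 4 = 'f'): "jffdfehje" -> "jffdehje"
Op 5 (insert 'f' at idx 0): "jffdehje" -> "fjffdehje"
Op 6 (insert 'd' at idx 6): "fjffdehje" -> "fjffdedhje"
Op 7 (append 'j'): "fjffdedhje" -> "fjffdedhjej"
Op 8 (delete idx 5 = 'e'): "fjffdedhjej" -> "fjffddhjej"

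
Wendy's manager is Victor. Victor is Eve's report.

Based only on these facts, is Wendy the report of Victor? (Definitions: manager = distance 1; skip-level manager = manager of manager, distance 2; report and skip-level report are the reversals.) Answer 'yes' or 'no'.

Reconstructing the manager chain from the given facts:
  Eve -> Victor -> Wendy
(each arrow means 'manager of the next')
Positions in the chain (0 = top):
  position of Eve: 0
  position of Victor: 1
  position of Wendy: 2

Wendy is at position 2, Victor is at position 1; signed distance (j - i) = -1.
'report' requires j - i = -1. Actual distance is -1, so the relation HOLDS.

Answer: yes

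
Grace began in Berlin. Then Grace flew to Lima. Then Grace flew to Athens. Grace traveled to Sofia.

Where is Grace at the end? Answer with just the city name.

Tracking Grace's location:
Start: Grace is in Berlin.
After move 1: Berlin -> Lima. Grace is in Lima.
After move 2: Lima -> Athens. Grace is in Athens.
After move 3: Athens -> Sofia. Grace is in Sofia.

Answer: Sofia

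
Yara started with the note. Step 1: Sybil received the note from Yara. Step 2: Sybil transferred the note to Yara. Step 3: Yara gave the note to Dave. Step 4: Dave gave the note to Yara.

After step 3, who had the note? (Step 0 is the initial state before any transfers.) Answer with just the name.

Tracking the note holder through step 3:
After step 0 (start): Yara
After step 1: Sybil
After step 2: Yara
After step 3: Dave

At step 3, the holder is Dave.

Answer: Dave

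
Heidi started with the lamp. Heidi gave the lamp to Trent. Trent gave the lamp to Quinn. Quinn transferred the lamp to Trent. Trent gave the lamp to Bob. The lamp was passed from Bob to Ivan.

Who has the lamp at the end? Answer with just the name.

Answer: Ivan

Derivation:
Tracking the lamp through each event:
Start: Heidi has the lamp.
After event 1: Trent has the lamp.
After event 2: Quinn has the lamp.
After event 3: Trent has the lamp.
After event 4: Bob has the lamp.
After event 5: Ivan has the lamp.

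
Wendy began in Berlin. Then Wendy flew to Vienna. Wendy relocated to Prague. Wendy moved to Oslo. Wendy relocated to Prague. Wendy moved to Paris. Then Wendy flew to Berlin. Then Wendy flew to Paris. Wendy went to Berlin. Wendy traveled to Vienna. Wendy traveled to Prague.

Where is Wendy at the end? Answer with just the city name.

Answer: Prague

Derivation:
Tracking Wendy's location:
Start: Wendy is in Berlin.
After move 1: Berlin -> Vienna. Wendy is in Vienna.
After move 2: Vienna -> Prague. Wendy is in Prague.
After move 3: Prague -> Oslo. Wendy is in Oslo.
After move 4: Oslo -> Prague. Wendy is in Prague.
After move 5: Prague -> Paris. Wendy is in Paris.
After move 6: Paris -> Berlin. Wendy is in Berlin.
After move 7: Berlin -> Paris. Wendy is in Paris.
After move 8: Paris -> Berlin. Wendy is in Berlin.
After move 9: Berlin -> Vienna. Wendy is in Vienna.
After move 10: Vienna -> Prague. Wendy is in Prague.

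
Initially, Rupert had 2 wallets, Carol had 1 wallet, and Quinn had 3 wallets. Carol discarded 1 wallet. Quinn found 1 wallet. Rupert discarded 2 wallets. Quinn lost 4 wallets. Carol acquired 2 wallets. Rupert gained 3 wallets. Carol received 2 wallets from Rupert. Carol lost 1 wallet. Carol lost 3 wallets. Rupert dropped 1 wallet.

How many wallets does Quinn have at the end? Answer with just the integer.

Answer: 0

Derivation:
Tracking counts step by step:
Start: Rupert=2, Carol=1, Quinn=3
Event 1 (Carol -1): Carol: 1 -> 0. State: Rupert=2, Carol=0, Quinn=3
Event 2 (Quinn +1): Quinn: 3 -> 4. State: Rupert=2, Carol=0, Quinn=4
Event 3 (Rupert -2): Rupert: 2 -> 0. State: Rupert=0, Carol=0, Quinn=4
Event 4 (Quinn -4): Quinn: 4 -> 0. State: Rupert=0, Carol=0, Quinn=0
Event 5 (Carol +2): Carol: 0 -> 2. State: Rupert=0, Carol=2, Quinn=0
Event 6 (Rupert +3): Rupert: 0 -> 3. State: Rupert=3, Carol=2, Quinn=0
Event 7 (Rupert -> Carol, 2): Rupert: 3 -> 1, Carol: 2 -> 4. State: Rupert=1, Carol=4, Quinn=0
Event 8 (Carol -1): Carol: 4 -> 3. State: Rupert=1, Carol=3, Quinn=0
Event 9 (Carol -3): Carol: 3 -> 0. State: Rupert=1, Carol=0, Quinn=0
Event 10 (Rupert -1): Rupert: 1 -> 0. State: Rupert=0, Carol=0, Quinn=0

Quinn's final count: 0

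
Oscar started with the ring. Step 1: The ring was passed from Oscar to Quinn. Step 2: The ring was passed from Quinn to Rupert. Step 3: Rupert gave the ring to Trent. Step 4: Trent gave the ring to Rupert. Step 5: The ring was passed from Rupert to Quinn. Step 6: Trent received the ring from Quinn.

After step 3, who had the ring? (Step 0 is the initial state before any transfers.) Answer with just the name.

Answer: Trent

Derivation:
Tracking the ring holder through step 3:
After step 0 (start): Oscar
After step 1: Quinn
After step 2: Rupert
After step 3: Trent

At step 3, the holder is Trent.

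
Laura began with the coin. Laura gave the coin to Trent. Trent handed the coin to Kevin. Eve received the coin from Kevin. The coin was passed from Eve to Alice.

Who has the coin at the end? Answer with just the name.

Answer: Alice

Derivation:
Tracking the coin through each event:
Start: Laura has the coin.
After event 1: Trent has the coin.
After event 2: Kevin has the coin.
After event 3: Eve has the coin.
After event 4: Alice has the coin.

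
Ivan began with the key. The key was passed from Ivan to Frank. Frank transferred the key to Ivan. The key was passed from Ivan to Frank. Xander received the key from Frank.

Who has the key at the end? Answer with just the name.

Tracking the key through each event:
Start: Ivan has the key.
After event 1: Frank has the key.
After event 2: Ivan has the key.
After event 3: Frank has the key.
After event 4: Xander has the key.

Answer: Xander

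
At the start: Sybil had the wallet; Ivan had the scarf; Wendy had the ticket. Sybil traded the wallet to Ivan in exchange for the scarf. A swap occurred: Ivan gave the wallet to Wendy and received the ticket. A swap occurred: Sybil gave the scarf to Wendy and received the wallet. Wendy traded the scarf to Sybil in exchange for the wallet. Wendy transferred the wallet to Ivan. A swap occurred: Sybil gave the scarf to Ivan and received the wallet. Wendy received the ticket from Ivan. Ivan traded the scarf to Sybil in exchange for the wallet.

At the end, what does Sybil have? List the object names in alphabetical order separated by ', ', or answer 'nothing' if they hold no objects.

Answer: scarf

Derivation:
Tracking all object holders:
Start: wallet:Sybil, scarf:Ivan, ticket:Wendy
Event 1 (swap wallet<->scarf: now wallet:Ivan, scarf:Sybil). State: wallet:Ivan, scarf:Sybil, ticket:Wendy
Event 2 (swap wallet<->ticket: now wallet:Wendy, ticket:Ivan). State: wallet:Wendy, scarf:Sybil, ticket:Ivan
Event 3 (swap scarf<->wallet: now scarf:Wendy, wallet:Sybil). State: wallet:Sybil, scarf:Wendy, ticket:Ivan
Event 4 (swap scarf<->wallet: now scarf:Sybil, wallet:Wendy). State: wallet:Wendy, scarf:Sybil, ticket:Ivan
Event 5 (give wallet: Wendy -> Ivan). State: wallet:Ivan, scarf:Sybil, ticket:Ivan
Event 6 (swap scarf<->wallet: now scarf:Ivan, wallet:Sybil). State: wallet:Sybil, scarf:Ivan, ticket:Ivan
Event 7 (give ticket: Ivan -> Wendy). State: wallet:Sybil, scarf:Ivan, ticket:Wendy
Event 8 (swap scarf<->wallet: now scarf:Sybil, wallet:Ivan). State: wallet:Ivan, scarf:Sybil, ticket:Wendy

Final state: wallet:Ivan, scarf:Sybil, ticket:Wendy
Sybil holds: scarf.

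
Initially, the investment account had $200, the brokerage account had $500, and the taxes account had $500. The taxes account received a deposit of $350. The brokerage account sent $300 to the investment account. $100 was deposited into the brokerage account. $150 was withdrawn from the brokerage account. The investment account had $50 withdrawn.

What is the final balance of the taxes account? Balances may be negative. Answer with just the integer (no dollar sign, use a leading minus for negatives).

Tracking account balances step by step:
Start: investment=200, brokerage=500, taxes=500
Event 1 (deposit 350 to taxes): taxes: 500 + 350 = 850. Balances: investment=200, brokerage=500, taxes=850
Event 2 (transfer 300 brokerage -> investment): brokerage: 500 - 300 = 200, investment: 200 + 300 = 500. Balances: investment=500, brokerage=200, taxes=850
Event 3 (deposit 100 to brokerage): brokerage: 200 + 100 = 300. Balances: investment=500, brokerage=300, taxes=850
Event 4 (withdraw 150 from brokerage): brokerage: 300 - 150 = 150. Balances: investment=500, brokerage=150, taxes=850
Event 5 (withdraw 50 from investment): investment: 500 - 50 = 450. Balances: investment=450, brokerage=150, taxes=850

Final balance of taxes: 850

Answer: 850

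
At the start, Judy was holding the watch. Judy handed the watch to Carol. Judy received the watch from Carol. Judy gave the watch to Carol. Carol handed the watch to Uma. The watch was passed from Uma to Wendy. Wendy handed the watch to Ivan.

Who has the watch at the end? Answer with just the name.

Tracking the watch through each event:
Start: Judy has the watch.
After event 1: Carol has the watch.
After event 2: Judy has the watch.
After event 3: Carol has the watch.
After event 4: Uma has the watch.
After event 5: Wendy has the watch.
After event 6: Ivan has the watch.

Answer: Ivan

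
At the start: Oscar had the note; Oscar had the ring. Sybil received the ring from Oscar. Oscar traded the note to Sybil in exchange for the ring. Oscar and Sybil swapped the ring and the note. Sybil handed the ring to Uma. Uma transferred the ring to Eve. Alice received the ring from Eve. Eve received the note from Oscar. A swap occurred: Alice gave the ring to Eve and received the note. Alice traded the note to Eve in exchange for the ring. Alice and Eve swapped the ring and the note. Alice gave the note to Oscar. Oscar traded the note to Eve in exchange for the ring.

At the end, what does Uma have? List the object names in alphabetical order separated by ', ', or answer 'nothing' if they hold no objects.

Tracking all object holders:
Start: note:Oscar, ring:Oscar
Event 1 (give ring: Oscar -> Sybil). State: note:Oscar, ring:Sybil
Event 2 (swap note<->ring: now note:Sybil, ring:Oscar). State: note:Sybil, ring:Oscar
Event 3 (swap ring<->note: now ring:Sybil, note:Oscar). State: note:Oscar, ring:Sybil
Event 4 (give ring: Sybil -> Uma). State: note:Oscar, ring:Uma
Event 5 (give ring: Uma -> Eve). State: note:Oscar, ring:Eve
Event 6 (give ring: Eve -> Alice). State: note:Oscar, ring:Alice
Event 7 (give note: Oscar -> Eve). State: note:Eve, ring:Alice
Event 8 (swap ring<->note: now ring:Eve, note:Alice). State: note:Alice, ring:Eve
Event 9 (swap note<->ring: now note:Eve, ring:Alice). State: note:Eve, ring:Alice
Event 10 (swap ring<->note: now ring:Eve, note:Alice). State: note:Alice, ring:Eve
Event 11 (give note: Alice -> Oscar). State: note:Oscar, ring:Eve
Event 12 (swap note<->ring: now note:Eve, ring:Oscar). State: note:Eve, ring:Oscar

Final state: note:Eve, ring:Oscar
Uma holds: (nothing).

Answer: nothing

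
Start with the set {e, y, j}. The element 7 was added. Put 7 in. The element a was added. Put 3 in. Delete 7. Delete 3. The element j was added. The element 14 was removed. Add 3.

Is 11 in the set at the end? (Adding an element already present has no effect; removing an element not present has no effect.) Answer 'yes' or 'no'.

Tracking the set through each operation:
Start: {e, j, y}
Event 1 (add 7): added. Set: {7, e, j, y}
Event 2 (add 7): already present, no change. Set: {7, e, j, y}
Event 3 (add a): added. Set: {7, a, e, j, y}
Event 4 (add 3): added. Set: {3, 7, a, e, j, y}
Event 5 (remove 7): removed. Set: {3, a, e, j, y}
Event 6 (remove 3): removed. Set: {a, e, j, y}
Event 7 (add j): already present, no change. Set: {a, e, j, y}
Event 8 (remove 14): not present, no change. Set: {a, e, j, y}
Event 9 (add 3): added. Set: {3, a, e, j, y}

Final set: {3, a, e, j, y} (size 5)
11 is NOT in the final set.

Answer: no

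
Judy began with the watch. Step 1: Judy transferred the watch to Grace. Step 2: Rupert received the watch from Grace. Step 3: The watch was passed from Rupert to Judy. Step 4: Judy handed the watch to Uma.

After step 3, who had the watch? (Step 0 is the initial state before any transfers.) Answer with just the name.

Tracking the watch holder through step 3:
After step 0 (start): Judy
After step 1: Grace
After step 2: Rupert
After step 3: Judy

At step 3, the holder is Judy.

Answer: Judy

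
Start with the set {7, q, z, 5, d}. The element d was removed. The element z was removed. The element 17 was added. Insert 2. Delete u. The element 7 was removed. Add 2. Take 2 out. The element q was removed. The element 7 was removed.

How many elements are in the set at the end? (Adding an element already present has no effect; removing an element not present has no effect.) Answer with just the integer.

Tracking the set through each operation:
Start: {5, 7, d, q, z}
Event 1 (remove d): removed. Set: {5, 7, q, z}
Event 2 (remove z): removed. Set: {5, 7, q}
Event 3 (add 17): added. Set: {17, 5, 7, q}
Event 4 (add 2): added. Set: {17, 2, 5, 7, q}
Event 5 (remove u): not present, no change. Set: {17, 2, 5, 7, q}
Event 6 (remove 7): removed. Set: {17, 2, 5, q}
Event 7 (add 2): already present, no change. Set: {17, 2, 5, q}
Event 8 (remove 2): removed. Set: {17, 5, q}
Event 9 (remove q): removed. Set: {17, 5}
Event 10 (remove 7): not present, no change. Set: {17, 5}

Final set: {17, 5} (size 2)

Answer: 2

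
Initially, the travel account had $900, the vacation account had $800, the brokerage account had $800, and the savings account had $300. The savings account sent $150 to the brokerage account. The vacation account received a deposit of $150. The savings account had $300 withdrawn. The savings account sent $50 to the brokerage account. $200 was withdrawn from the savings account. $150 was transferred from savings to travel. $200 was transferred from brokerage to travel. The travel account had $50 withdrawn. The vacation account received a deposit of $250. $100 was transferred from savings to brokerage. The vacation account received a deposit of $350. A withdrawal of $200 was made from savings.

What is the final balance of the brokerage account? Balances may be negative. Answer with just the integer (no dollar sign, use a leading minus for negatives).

Tracking account balances step by step:
Start: travel=900, vacation=800, brokerage=800, savings=300
Event 1 (transfer 150 savings -> brokerage): savings: 300 - 150 = 150, brokerage: 800 + 150 = 950. Balances: travel=900, vacation=800, brokerage=950, savings=150
Event 2 (deposit 150 to vacation): vacation: 800 + 150 = 950. Balances: travel=900, vacation=950, brokerage=950, savings=150
Event 3 (withdraw 300 from savings): savings: 150 - 300 = -150. Balances: travel=900, vacation=950, brokerage=950, savings=-150
Event 4 (transfer 50 savings -> brokerage): savings: -150 - 50 = -200, brokerage: 950 + 50 = 1000. Balances: travel=900, vacation=950, brokerage=1000, savings=-200
Event 5 (withdraw 200 from savings): savings: -200 - 200 = -400. Balances: travel=900, vacation=950, brokerage=1000, savings=-400
Event 6 (transfer 150 savings -> travel): savings: -400 - 150 = -550, travel: 900 + 150 = 1050. Balances: travel=1050, vacation=950, brokerage=1000, savings=-550
Event 7 (transfer 200 brokerage -> travel): brokerage: 1000 - 200 = 800, travel: 1050 + 200 = 1250. Balances: travel=1250, vacation=950, brokerage=800, savings=-550
Event 8 (withdraw 50 from travel): travel: 1250 - 50 = 1200. Balances: travel=1200, vacation=950, brokerage=800, savings=-550
Event 9 (deposit 250 to vacation): vacation: 950 + 250 = 1200. Balances: travel=1200, vacation=1200, brokerage=800, savings=-550
Event 10 (transfer 100 savings -> brokerage): savings: -550 - 100 = -650, brokerage: 800 + 100 = 900. Balances: travel=1200, vacation=1200, brokerage=900, savings=-650
Event 11 (deposit 350 to vacation): vacation: 1200 + 350 = 1550. Balances: travel=1200, vacation=1550, brokerage=900, savings=-650
Event 12 (withdraw 200 from savings): savings: -650 - 200 = -850. Balances: travel=1200, vacation=1550, brokerage=900, savings=-850

Final balance of brokerage: 900

Answer: 900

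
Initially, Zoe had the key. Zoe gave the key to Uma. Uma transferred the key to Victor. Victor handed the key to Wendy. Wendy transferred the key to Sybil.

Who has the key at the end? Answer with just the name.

Answer: Sybil

Derivation:
Tracking the key through each event:
Start: Zoe has the key.
After event 1: Uma has the key.
After event 2: Victor has the key.
After event 3: Wendy has the key.
After event 4: Sybil has the key.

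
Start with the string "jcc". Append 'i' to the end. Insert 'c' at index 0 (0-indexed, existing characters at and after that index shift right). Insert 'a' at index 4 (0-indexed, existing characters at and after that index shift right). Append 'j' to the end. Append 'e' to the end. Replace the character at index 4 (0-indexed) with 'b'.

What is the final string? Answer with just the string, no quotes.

Applying each edit step by step:
Start: "jcc"
Op 1 (append 'i'): "jcc" -> "jcci"
Op 2 (insert 'c' at idx 0): "jcci" -> "cjcci"
Op 3 (insert 'a' at idx 4): "cjcci" -> "cjccai"
Op 4 (append 'j'): "cjccai" -> "cjccaij"
Op 5 (append 'e'): "cjccaij" -> "cjccaije"
Op 6 (replace idx 4: 'a' -> 'b'): "cjccaije" -> "cjccbije"

Answer: cjccbije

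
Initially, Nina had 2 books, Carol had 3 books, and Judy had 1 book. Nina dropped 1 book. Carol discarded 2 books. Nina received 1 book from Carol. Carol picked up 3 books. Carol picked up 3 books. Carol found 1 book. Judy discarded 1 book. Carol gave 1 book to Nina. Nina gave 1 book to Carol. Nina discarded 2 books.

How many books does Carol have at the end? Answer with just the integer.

Tracking counts step by step:
Start: Nina=2, Carol=3, Judy=1
Event 1 (Nina -1): Nina: 2 -> 1. State: Nina=1, Carol=3, Judy=1
Event 2 (Carol -2): Carol: 3 -> 1. State: Nina=1, Carol=1, Judy=1
Event 3 (Carol -> Nina, 1): Carol: 1 -> 0, Nina: 1 -> 2. State: Nina=2, Carol=0, Judy=1
Event 4 (Carol +3): Carol: 0 -> 3. State: Nina=2, Carol=3, Judy=1
Event 5 (Carol +3): Carol: 3 -> 6. State: Nina=2, Carol=6, Judy=1
Event 6 (Carol +1): Carol: 6 -> 7. State: Nina=2, Carol=7, Judy=1
Event 7 (Judy -1): Judy: 1 -> 0. State: Nina=2, Carol=7, Judy=0
Event 8 (Carol -> Nina, 1): Carol: 7 -> 6, Nina: 2 -> 3. State: Nina=3, Carol=6, Judy=0
Event 9 (Nina -> Carol, 1): Nina: 3 -> 2, Carol: 6 -> 7. State: Nina=2, Carol=7, Judy=0
Event 10 (Nina -2): Nina: 2 -> 0. State: Nina=0, Carol=7, Judy=0

Carol's final count: 7

Answer: 7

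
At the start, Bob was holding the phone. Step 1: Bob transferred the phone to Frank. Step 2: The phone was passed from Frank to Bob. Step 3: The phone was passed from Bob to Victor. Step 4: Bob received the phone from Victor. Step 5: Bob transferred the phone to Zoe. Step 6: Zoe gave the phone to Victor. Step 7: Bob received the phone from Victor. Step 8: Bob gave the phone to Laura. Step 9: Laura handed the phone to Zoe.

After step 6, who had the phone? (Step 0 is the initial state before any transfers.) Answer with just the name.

Tracking the phone holder through step 6:
After step 0 (start): Bob
After step 1: Frank
After step 2: Bob
After step 3: Victor
After step 4: Bob
After step 5: Zoe
After step 6: Victor

At step 6, the holder is Victor.

Answer: Victor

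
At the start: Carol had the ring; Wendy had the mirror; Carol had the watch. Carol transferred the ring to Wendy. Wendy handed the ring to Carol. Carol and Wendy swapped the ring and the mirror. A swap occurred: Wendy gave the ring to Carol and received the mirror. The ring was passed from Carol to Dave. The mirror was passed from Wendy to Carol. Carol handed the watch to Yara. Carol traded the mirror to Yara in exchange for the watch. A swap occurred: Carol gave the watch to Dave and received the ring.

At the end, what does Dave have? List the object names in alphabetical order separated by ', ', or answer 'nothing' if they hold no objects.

Tracking all object holders:
Start: ring:Carol, mirror:Wendy, watch:Carol
Event 1 (give ring: Carol -> Wendy). State: ring:Wendy, mirror:Wendy, watch:Carol
Event 2 (give ring: Wendy -> Carol). State: ring:Carol, mirror:Wendy, watch:Carol
Event 3 (swap ring<->mirror: now ring:Wendy, mirror:Carol). State: ring:Wendy, mirror:Carol, watch:Carol
Event 4 (swap ring<->mirror: now ring:Carol, mirror:Wendy). State: ring:Carol, mirror:Wendy, watch:Carol
Event 5 (give ring: Carol -> Dave). State: ring:Dave, mirror:Wendy, watch:Carol
Event 6 (give mirror: Wendy -> Carol). State: ring:Dave, mirror:Carol, watch:Carol
Event 7 (give watch: Carol -> Yara). State: ring:Dave, mirror:Carol, watch:Yara
Event 8 (swap mirror<->watch: now mirror:Yara, watch:Carol). State: ring:Dave, mirror:Yara, watch:Carol
Event 9 (swap watch<->ring: now watch:Dave, ring:Carol). State: ring:Carol, mirror:Yara, watch:Dave

Final state: ring:Carol, mirror:Yara, watch:Dave
Dave holds: watch.

Answer: watch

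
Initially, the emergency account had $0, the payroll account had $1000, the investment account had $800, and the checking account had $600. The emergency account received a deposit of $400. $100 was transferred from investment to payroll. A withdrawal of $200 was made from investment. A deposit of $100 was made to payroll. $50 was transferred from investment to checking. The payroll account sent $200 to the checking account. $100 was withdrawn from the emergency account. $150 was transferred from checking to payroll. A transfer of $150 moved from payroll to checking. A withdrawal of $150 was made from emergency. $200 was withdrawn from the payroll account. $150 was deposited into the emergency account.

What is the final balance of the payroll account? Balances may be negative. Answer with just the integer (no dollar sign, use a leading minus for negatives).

Tracking account balances step by step:
Start: emergency=0, payroll=1000, investment=800, checking=600
Event 1 (deposit 400 to emergency): emergency: 0 + 400 = 400. Balances: emergency=400, payroll=1000, investment=800, checking=600
Event 2 (transfer 100 investment -> payroll): investment: 800 - 100 = 700, payroll: 1000 + 100 = 1100. Balances: emergency=400, payroll=1100, investment=700, checking=600
Event 3 (withdraw 200 from investment): investment: 700 - 200 = 500. Balances: emergency=400, payroll=1100, investment=500, checking=600
Event 4 (deposit 100 to payroll): payroll: 1100 + 100 = 1200. Balances: emergency=400, payroll=1200, investment=500, checking=600
Event 5 (transfer 50 investment -> checking): investment: 500 - 50 = 450, checking: 600 + 50 = 650. Balances: emergency=400, payroll=1200, investment=450, checking=650
Event 6 (transfer 200 payroll -> checking): payroll: 1200 - 200 = 1000, checking: 650 + 200 = 850. Balances: emergency=400, payroll=1000, investment=450, checking=850
Event 7 (withdraw 100 from emergency): emergency: 400 - 100 = 300. Balances: emergency=300, payroll=1000, investment=450, checking=850
Event 8 (transfer 150 checking -> payroll): checking: 850 - 150 = 700, payroll: 1000 + 150 = 1150. Balances: emergency=300, payroll=1150, investment=450, checking=700
Event 9 (transfer 150 payroll -> checking): payroll: 1150 - 150 = 1000, checking: 700 + 150 = 850. Balances: emergency=300, payroll=1000, investment=450, checking=850
Event 10 (withdraw 150 from emergency): emergency: 300 - 150 = 150. Balances: emergency=150, payroll=1000, investment=450, checking=850
Event 11 (withdraw 200 from payroll): payroll: 1000 - 200 = 800. Balances: emergency=150, payroll=800, investment=450, checking=850
Event 12 (deposit 150 to emergency): emergency: 150 + 150 = 300. Balances: emergency=300, payroll=800, investment=450, checking=850

Final balance of payroll: 800

Answer: 800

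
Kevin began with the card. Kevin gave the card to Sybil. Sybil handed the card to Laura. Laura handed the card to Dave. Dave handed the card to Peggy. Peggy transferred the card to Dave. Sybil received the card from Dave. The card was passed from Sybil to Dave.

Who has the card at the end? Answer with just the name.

Tracking the card through each event:
Start: Kevin has the card.
After event 1: Sybil has the card.
After event 2: Laura has the card.
After event 3: Dave has the card.
After event 4: Peggy has the card.
After event 5: Dave has the card.
After event 6: Sybil has the card.
After event 7: Dave has the card.

Answer: Dave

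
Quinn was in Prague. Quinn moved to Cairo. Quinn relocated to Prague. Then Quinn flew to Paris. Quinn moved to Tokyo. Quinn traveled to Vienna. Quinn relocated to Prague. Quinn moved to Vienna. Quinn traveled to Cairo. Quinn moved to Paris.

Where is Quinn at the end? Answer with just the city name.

Tracking Quinn's location:
Start: Quinn is in Prague.
After move 1: Prague -> Cairo. Quinn is in Cairo.
After move 2: Cairo -> Prague. Quinn is in Prague.
After move 3: Prague -> Paris. Quinn is in Paris.
After move 4: Paris -> Tokyo. Quinn is in Tokyo.
After move 5: Tokyo -> Vienna. Quinn is in Vienna.
After move 6: Vienna -> Prague. Quinn is in Prague.
After move 7: Prague -> Vienna. Quinn is in Vienna.
After move 8: Vienna -> Cairo. Quinn is in Cairo.
After move 9: Cairo -> Paris. Quinn is in Paris.

Answer: Paris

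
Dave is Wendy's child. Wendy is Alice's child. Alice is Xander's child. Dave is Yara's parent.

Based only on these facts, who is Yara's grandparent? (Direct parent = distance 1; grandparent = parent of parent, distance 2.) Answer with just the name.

Reconstructing the parent chain from the given facts:
  Xander -> Alice -> Wendy -> Dave -> Yara
(each arrow means 'parent of the next')
Positions in the chain (0 = top):
  position of Xander: 0
  position of Alice: 1
  position of Wendy: 2
  position of Dave: 3
  position of Yara: 4

Yara is at position 4; the grandparent is 2 steps up the chain, i.e. position 2: Wendy.

Answer: Wendy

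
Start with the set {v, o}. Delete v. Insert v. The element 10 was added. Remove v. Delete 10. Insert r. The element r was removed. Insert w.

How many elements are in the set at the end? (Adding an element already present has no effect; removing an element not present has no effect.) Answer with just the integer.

Answer: 2

Derivation:
Tracking the set through each operation:
Start: {o, v}
Event 1 (remove v): removed. Set: {o}
Event 2 (add v): added. Set: {o, v}
Event 3 (add 10): added. Set: {10, o, v}
Event 4 (remove v): removed. Set: {10, o}
Event 5 (remove 10): removed. Set: {o}
Event 6 (add r): added. Set: {o, r}
Event 7 (remove r): removed. Set: {o}
Event 8 (add w): added. Set: {o, w}

Final set: {o, w} (size 2)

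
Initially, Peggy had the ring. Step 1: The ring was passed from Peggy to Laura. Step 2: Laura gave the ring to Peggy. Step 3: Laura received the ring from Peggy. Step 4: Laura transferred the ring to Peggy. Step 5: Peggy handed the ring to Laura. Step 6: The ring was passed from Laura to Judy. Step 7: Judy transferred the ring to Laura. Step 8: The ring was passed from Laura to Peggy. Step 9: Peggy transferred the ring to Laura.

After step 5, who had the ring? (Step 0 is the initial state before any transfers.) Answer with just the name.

Tracking the ring holder through step 5:
After step 0 (start): Peggy
After step 1: Laura
After step 2: Peggy
After step 3: Laura
After step 4: Peggy
After step 5: Laura

At step 5, the holder is Laura.

Answer: Laura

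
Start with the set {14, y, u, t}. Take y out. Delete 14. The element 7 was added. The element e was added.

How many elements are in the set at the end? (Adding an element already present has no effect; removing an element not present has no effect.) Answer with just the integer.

Tracking the set through each operation:
Start: {14, t, u, y}
Event 1 (remove y): removed. Set: {14, t, u}
Event 2 (remove 14): removed. Set: {t, u}
Event 3 (add 7): added. Set: {7, t, u}
Event 4 (add e): added. Set: {7, e, t, u}

Final set: {7, e, t, u} (size 4)

Answer: 4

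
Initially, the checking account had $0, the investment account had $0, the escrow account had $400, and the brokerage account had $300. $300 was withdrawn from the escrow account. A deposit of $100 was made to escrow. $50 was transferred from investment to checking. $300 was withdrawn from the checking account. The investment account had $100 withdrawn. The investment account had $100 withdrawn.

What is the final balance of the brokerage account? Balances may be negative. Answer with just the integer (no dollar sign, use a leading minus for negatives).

Answer: 300

Derivation:
Tracking account balances step by step:
Start: checking=0, investment=0, escrow=400, brokerage=300
Event 1 (withdraw 300 from escrow): escrow: 400 - 300 = 100. Balances: checking=0, investment=0, escrow=100, brokerage=300
Event 2 (deposit 100 to escrow): escrow: 100 + 100 = 200. Balances: checking=0, investment=0, escrow=200, brokerage=300
Event 3 (transfer 50 investment -> checking): investment: 0 - 50 = -50, checking: 0 + 50 = 50. Balances: checking=50, investment=-50, escrow=200, brokerage=300
Event 4 (withdraw 300 from checking): checking: 50 - 300 = -250. Balances: checking=-250, investment=-50, escrow=200, brokerage=300
Event 5 (withdraw 100 from investment): investment: -50 - 100 = -150. Balances: checking=-250, investment=-150, escrow=200, brokerage=300
Event 6 (withdraw 100 from investment): investment: -150 - 100 = -250. Balances: checking=-250, investment=-250, escrow=200, brokerage=300

Final balance of brokerage: 300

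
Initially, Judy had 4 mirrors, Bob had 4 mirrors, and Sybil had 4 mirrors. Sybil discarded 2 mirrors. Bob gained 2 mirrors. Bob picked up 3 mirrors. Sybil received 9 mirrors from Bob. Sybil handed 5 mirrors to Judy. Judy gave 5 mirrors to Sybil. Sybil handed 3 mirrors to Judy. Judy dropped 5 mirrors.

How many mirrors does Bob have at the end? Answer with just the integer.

Answer: 0

Derivation:
Tracking counts step by step:
Start: Judy=4, Bob=4, Sybil=4
Event 1 (Sybil -2): Sybil: 4 -> 2. State: Judy=4, Bob=4, Sybil=2
Event 2 (Bob +2): Bob: 4 -> 6. State: Judy=4, Bob=6, Sybil=2
Event 3 (Bob +3): Bob: 6 -> 9. State: Judy=4, Bob=9, Sybil=2
Event 4 (Bob -> Sybil, 9): Bob: 9 -> 0, Sybil: 2 -> 11. State: Judy=4, Bob=0, Sybil=11
Event 5 (Sybil -> Judy, 5): Sybil: 11 -> 6, Judy: 4 -> 9. State: Judy=9, Bob=0, Sybil=6
Event 6 (Judy -> Sybil, 5): Judy: 9 -> 4, Sybil: 6 -> 11. State: Judy=4, Bob=0, Sybil=11
Event 7 (Sybil -> Judy, 3): Sybil: 11 -> 8, Judy: 4 -> 7. State: Judy=7, Bob=0, Sybil=8
Event 8 (Judy -5): Judy: 7 -> 2. State: Judy=2, Bob=0, Sybil=8

Bob's final count: 0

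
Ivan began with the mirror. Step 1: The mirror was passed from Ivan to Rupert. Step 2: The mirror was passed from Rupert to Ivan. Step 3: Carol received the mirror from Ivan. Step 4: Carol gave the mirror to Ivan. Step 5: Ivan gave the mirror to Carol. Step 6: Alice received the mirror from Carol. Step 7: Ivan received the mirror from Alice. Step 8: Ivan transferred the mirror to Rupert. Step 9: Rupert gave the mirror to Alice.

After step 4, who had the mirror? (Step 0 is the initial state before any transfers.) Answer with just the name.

Tracking the mirror holder through step 4:
After step 0 (start): Ivan
After step 1: Rupert
After step 2: Ivan
After step 3: Carol
After step 4: Ivan

At step 4, the holder is Ivan.

Answer: Ivan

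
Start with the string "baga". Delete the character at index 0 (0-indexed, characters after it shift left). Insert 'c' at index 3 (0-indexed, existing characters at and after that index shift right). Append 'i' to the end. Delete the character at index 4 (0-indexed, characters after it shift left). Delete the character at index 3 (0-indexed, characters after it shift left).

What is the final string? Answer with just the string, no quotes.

Applying each edit step by step:
Start: "baga"
Op 1 (delete idx 0 = 'b'): "baga" -> "aga"
Op 2 (insert 'c' at idx 3): "aga" -> "agac"
Op 3 (append 'i'): "agac" -> "agaci"
Op 4 (delete idx 4 = 'i'): "agaci" -> "agac"
Op 5 (delete idx 3 = 'c'): "agac" -> "aga"

Answer: aga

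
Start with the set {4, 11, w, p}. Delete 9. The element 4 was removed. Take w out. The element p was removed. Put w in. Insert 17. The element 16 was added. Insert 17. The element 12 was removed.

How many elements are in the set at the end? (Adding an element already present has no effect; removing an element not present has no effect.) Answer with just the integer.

Tracking the set through each operation:
Start: {11, 4, p, w}
Event 1 (remove 9): not present, no change. Set: {11, 4, p, w}
Event 2 (remove 4): removed. Set: {11, p, w}
Event 3 (remove w): removed. Set: {11, p}
Event 4 (remove p): removed. Set: {11}
Event 5 (add w): added. Set: {11, w}
Event 6 (add 17): added. Set: {11, 17, w}
Event 7 (add 16): added. Set: {11, 16, 17, w}
Event 8 (add 17): already present, no change. Set: {11, 16, 17, w}
Event 9 (remove 12): not present, no change. Set: {11, 16, 17, w}

Final set: {11, 16, 17, w} (size 4)

Answer: 4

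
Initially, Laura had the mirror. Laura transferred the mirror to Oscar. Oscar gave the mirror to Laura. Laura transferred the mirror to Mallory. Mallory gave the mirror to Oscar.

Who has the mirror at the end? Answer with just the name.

Tracking the mirror through each event:
Start: Laura has the mirror.
After event 1: Oscar has the mirror.
After event 2: Laura has the mirror.
After event 3: Mallory has the mirror.
After event 4: Oscar has the mirror.

Answer: Oscar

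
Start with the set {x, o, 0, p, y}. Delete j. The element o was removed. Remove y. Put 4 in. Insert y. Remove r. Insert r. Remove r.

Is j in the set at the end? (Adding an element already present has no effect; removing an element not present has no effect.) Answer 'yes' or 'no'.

Tracking the set through each operation:
Start: {0, o, p, x, y}
Event 1 (remove j): not present, no change. Set: {0, o, p, x, y}
Event 2 (remove o): removed. Set: {0, p, x, y}
Event 3 (remove y): removed. Set: {0, p, x}
Event 4 (add 4): added. Set: {0, 4, p, x}
Event 5 (add y): added. Set: {0, 4, p, x, y}
Event 6 (remove r): not present, no change. Set: {0, 4, p, x, y}
Event 7 (add r): added. Set: {0, 4, p, r, x, y}
Event 8 (remove r): removed. Set: {0, 4, p, x, y}

Final set: {0, 4, p, x, y} (size 5)
j is NOT in the final set.

Answer: no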